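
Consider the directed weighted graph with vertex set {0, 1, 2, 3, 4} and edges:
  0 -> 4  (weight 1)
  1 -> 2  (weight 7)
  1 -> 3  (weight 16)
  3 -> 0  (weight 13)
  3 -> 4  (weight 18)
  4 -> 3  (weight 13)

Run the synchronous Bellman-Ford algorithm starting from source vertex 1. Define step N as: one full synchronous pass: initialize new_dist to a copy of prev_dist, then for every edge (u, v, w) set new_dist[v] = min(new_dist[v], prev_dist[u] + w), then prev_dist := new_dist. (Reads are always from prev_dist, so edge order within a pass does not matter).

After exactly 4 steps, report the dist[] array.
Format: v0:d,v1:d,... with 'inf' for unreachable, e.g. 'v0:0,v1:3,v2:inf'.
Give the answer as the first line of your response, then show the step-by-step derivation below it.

v0:29,v1:0,v2:7,v3:16,v4:30

step 1: dist = v0:inf,v1:0,v2:7,v3:16,v4:inf
step 2: dist = v0:29,v1:0,v2:7,v3:16,v4:34
step 3: dist = v0:29,v1:0,v2:7,v3:16,v4:30
step 4: dist = v0:29,v1:0,v2:7,v3:16,v4:30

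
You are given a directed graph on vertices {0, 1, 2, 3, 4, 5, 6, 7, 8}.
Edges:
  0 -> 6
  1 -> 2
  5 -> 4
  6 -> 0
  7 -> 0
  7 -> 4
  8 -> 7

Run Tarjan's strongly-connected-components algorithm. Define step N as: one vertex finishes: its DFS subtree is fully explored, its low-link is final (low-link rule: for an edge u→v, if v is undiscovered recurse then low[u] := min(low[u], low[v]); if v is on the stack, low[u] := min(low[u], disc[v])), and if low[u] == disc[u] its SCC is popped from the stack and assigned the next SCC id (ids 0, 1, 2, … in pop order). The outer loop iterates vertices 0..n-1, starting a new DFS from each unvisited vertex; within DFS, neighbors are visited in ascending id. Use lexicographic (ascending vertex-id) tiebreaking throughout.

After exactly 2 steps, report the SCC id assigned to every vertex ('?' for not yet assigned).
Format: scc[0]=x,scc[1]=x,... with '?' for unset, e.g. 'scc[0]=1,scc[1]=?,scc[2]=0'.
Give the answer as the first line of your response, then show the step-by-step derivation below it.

scc[0]=0,scc[1]=?,scc[2]=?,scc[3]=?,scc[4]=?,scc[5]=?,scc[6]=0,scc[7]=?,scc[8]=?

step 1: low=(low[0]=0,low[1]=?,low[2]=?,low[3]=?,low[4]=?,low[5]=?,low[6]=0,low[7]=?,low[8]=?); scc=(scc[0]=?,scc[1]=?,scc[2]=?,scc[3]=?,scc[4]=?,scc[5]=?,scc[6]=?,scc[7]=?,scc[8]=?)
step 2: low=(low[0]=0,low[1]=?,low[2]=?,low[3]=?,low[4]=?,low[5]=?,low[6]=0,low[7]=?,low[8]=?); scc=(scc[0]=0,scc[1]=?,scc[2]=?,scc[3]=?,scc[4]=?,scc[5]=?,scc[6]=0,scc[7]=?,scc[8]=?)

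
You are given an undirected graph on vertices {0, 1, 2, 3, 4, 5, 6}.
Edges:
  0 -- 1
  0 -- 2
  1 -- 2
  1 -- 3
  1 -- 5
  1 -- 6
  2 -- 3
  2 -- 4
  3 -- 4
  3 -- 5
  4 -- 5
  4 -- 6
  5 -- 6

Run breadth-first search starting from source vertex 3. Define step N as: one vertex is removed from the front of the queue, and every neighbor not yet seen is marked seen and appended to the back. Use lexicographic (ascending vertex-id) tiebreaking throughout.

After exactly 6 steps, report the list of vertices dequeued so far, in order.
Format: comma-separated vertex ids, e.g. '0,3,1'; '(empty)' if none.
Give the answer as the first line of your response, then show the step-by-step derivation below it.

3,1,2,4,5,0

step 1: dequeue 3; queue=[1,2,4,5]; order=3
step 2: dequeue 1; queue=[2,4,5,0,6]; order=3,1
step 3: dequeue 2; queue=[4,5,0,6]; order=3,1,2
step 4: dequeue 4; queue=[5,0,6]; order=3,1,2,4
step 5: dequeue 5; queue=[0,6]; order=3,1,2,4,5
step 6: dequeue 0; queue=[6]; order=3,1,2,4,5,0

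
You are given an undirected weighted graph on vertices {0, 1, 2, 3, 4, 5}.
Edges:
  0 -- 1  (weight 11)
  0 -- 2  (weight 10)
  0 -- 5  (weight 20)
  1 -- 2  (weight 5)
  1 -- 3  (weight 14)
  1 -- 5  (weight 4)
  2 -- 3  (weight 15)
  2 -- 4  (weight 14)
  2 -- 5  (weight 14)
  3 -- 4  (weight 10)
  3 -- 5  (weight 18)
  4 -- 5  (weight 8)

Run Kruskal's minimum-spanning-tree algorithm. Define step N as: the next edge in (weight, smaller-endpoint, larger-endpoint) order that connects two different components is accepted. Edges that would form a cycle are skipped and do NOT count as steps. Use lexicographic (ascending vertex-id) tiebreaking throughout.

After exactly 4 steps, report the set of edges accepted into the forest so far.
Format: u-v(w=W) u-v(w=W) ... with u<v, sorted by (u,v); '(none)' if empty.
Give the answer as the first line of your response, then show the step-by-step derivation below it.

0-2(w=10) 1-2(w=5) 1-5(w=4) 4-5(w=8)

step 1: add edge 1-5 (w=4); MST = {1-5(w=4)}
step 2: add edge 1-2 (w=5); MST = {1-2(w=5) 1-5(w=4)}
step 3: add edge 4-5 (w=8); MST = {1-2(w=5) 1-5(w=4) 4-5(w=8)}
step 4: add edge 0-2 (w=10); MST = {0-2(w=10) 1-2(w=5) 1-5(w=4) 4-5(w=8)}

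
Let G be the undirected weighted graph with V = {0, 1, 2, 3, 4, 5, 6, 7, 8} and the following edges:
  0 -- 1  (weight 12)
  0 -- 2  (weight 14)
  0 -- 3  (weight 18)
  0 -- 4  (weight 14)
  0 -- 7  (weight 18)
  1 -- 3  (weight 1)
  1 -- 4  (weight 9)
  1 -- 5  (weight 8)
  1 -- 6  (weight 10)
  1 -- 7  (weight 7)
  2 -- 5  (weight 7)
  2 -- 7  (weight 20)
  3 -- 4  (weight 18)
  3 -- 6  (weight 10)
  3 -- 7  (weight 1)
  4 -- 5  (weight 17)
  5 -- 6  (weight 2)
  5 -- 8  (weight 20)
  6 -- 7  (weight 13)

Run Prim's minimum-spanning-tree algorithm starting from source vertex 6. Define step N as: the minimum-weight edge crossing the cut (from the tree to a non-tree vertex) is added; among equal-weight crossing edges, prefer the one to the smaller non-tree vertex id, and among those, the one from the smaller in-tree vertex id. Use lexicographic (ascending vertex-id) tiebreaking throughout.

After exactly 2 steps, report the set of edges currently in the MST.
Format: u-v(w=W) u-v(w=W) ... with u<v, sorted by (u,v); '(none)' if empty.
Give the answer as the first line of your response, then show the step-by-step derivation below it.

2-5(w=7) 5-6(w=2)

step 1: add edge 5-6 (w=2); MST = {5-6(w=2)}
step 2: add edge 2-5 (w=7); MST = {2-5(w=7) 5-6(w=2)}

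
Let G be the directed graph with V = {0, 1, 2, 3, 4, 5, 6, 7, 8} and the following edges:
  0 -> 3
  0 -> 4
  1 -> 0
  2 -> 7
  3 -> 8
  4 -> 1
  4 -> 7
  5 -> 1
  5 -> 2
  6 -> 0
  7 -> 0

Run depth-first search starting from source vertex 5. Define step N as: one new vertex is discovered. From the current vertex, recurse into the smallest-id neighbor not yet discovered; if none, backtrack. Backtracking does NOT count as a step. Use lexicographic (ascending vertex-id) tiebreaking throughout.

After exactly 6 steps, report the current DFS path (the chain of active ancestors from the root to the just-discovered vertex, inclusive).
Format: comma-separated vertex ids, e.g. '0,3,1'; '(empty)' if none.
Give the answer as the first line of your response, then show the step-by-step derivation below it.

5,1,0,4

step 1: discover 5; path=5; order=5
step 2: discover 1; path=5>1; order=5,1
step 3: discover 0; path=5>1>0; order=5,1,0
step 4: discover 3; path=5>1>0>3; order=5,1,0,3
step 5: discover 8; path=5>1>0>3>8; order=5,1,0,3,8
step 6: discover 4; path=5>1>0>4; order=5,1,0,3,8,4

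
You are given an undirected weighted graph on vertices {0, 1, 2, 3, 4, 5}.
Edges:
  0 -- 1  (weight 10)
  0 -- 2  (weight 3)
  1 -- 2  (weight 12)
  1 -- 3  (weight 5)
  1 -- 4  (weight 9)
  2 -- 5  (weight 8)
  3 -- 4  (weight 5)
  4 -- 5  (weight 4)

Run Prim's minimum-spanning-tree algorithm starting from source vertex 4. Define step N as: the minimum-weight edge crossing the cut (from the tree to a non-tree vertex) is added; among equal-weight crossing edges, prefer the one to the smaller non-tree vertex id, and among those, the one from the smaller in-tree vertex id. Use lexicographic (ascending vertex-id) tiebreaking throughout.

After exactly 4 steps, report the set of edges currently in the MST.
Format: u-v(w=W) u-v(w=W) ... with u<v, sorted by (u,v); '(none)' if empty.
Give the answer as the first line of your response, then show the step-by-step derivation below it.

1-3(w=5) 2-5(w=8) 3-4(w=5) 4-5(w=4)

step 1: add edge 4-5 (w=4); MST = {4-5(w=4)}
step 2: add edge 3-4 (w=5); MST = {3-4(w=5) 4-5(w=4)}
step 3: add edge 1-3 (w=5); MST = {1-3(w=5) 3-4(w=5) 4-5(w=4)}
step 4: add edge 2-5 (w=8); MST = {1-3(w=5) 2-5(w=8) 3-4(w=5) 4-5(w=4)}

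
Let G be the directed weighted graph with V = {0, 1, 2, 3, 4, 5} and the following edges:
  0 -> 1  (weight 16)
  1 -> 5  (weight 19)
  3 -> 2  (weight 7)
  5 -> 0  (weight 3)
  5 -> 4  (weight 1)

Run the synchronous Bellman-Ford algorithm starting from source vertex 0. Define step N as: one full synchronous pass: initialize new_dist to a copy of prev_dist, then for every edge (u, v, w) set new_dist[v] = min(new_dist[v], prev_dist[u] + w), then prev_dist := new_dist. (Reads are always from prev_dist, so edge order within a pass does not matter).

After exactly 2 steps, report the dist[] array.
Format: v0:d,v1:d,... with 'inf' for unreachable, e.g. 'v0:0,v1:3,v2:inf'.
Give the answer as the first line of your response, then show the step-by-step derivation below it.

v0:0,v1:16,v2:inf,v3:inf,v4:inf,v5:35

step 1: dist = v0:0,v1:16,v2:inf,v3:inf,v4:inf,v5:inf
step 2: dist = v0:0,v1:16,v2:inf,v3:inf,v4:inf,v5:35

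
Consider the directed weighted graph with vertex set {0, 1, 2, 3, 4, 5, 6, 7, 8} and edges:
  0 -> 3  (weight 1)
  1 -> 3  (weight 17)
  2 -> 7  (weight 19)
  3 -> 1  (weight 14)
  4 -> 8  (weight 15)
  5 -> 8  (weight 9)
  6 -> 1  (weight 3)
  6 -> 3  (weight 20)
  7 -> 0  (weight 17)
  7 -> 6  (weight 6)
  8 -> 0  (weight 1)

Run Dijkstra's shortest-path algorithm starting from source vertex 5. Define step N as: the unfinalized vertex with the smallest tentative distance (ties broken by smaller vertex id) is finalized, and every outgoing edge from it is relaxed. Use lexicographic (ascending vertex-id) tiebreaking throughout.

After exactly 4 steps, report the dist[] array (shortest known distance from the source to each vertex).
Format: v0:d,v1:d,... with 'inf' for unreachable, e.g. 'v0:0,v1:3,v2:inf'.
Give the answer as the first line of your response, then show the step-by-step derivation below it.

v0:10,v1:25,v2:inf,v3:11,v4:inf,v5:0,v6:inf,v7:inf,v8:9

step 1: dist = v0:inf,v1:inf,v2:inf,v3:inf,v4:inf,v5:0,v6:inf,v7:inf,v8:9
step 2: dist = v0:10,v1:inf,v2:inf,v3:inf,v4:inf,v5:0,v6:inf,v7:inf,v8:9
step 3: dist = v0:10,v1:inf,v2:inf,v3:11,v4:inf,v5:0,v6:inf,v7:inf,v8:9
step 4: dist = v0:10,v1:25,v2:inf,v3:11,v4:inf,v5:0,v6:inf,v7:inf,v8:9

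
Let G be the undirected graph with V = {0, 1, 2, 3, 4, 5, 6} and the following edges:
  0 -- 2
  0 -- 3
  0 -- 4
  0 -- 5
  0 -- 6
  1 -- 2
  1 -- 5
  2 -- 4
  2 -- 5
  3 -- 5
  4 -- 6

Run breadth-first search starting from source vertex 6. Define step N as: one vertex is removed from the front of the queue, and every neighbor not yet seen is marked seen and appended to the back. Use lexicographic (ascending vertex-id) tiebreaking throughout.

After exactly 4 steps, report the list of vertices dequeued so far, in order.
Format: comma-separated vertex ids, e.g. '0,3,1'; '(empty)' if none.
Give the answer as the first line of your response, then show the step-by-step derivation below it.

6,0,4,2

step 1: dequeue 6; queue=[0,4]; order=6
step 2: dequeue 0; queue=[4,2,3,5]; order=6,0
step 3: dequeue 4; queue=[2,3,5]; order=6,0,4
step 4: dequeue 2; queue=[3,5,1]; order=6,0,4,2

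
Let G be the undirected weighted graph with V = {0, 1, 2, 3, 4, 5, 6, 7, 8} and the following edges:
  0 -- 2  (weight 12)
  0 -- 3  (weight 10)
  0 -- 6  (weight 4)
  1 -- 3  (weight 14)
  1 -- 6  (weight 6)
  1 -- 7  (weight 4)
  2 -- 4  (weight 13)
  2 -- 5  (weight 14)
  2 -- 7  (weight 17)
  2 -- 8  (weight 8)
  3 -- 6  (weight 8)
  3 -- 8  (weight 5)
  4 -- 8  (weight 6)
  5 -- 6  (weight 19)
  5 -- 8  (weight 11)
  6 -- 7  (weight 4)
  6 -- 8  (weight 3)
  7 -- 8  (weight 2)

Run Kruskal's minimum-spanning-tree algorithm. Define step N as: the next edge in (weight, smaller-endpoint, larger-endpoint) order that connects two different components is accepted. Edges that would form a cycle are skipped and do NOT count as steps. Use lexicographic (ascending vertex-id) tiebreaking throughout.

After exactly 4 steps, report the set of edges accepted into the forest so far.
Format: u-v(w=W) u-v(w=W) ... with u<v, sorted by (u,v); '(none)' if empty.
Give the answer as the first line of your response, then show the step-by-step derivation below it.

0-6(w=4) 1-7(w=4) 6-8(w=3) 7-8(w=2)

step 1: add edge 7-8 (w=2); MST = {7-8(w=2)}
step 2: add edge 6-8 (w=3); MST = {6-8(w=3) 7-8(w=2)}
step 3: add edge 0-6 (w=4); MST = {0-6(w=4) 6-8(w=3) 7-8(w=2)}
step 4: add edge 1-7 (w=4); MST = {0-6(w=4) 1-7(w=4) 6-8(w=3) 7-8(w=2)}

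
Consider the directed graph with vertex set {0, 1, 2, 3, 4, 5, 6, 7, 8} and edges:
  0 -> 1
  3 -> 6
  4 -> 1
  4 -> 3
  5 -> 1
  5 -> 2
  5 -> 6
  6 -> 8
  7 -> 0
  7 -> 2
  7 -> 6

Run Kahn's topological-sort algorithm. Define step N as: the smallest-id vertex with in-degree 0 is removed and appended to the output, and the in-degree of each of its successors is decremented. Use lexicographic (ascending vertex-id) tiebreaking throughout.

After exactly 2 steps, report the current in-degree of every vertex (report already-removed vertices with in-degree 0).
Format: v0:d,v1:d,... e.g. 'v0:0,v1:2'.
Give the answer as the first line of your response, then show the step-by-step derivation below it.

v0:1,v1:2,v2:2,v3:0,v4:0,v5:0,v6:2,v7:0,v8:1

step 1: output 4; order=[4]; indeg=(1,2,2,0,0,0,3,0,1)
step 2: output 3; order=[4,3]; indeg=(1,2,2,0,0,0,2,0,1)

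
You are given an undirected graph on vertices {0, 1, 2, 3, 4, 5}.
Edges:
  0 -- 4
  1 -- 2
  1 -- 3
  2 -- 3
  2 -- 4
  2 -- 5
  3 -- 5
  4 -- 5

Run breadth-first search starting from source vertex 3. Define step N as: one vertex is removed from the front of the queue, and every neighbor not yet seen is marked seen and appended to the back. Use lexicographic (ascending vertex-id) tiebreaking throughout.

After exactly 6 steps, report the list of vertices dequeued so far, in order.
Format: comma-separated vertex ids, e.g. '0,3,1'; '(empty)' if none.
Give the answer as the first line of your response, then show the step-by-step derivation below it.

3,1,2,5,4,0

step 1: dequeue 3; queue=[1,2,5]; order=3
step 2: dequeue 1; queue=[2,5]; order=3,1
step 3: dequeue 2; queue=[5,4]; order=3,1,2
step 4: dequeue 5; queue=[4]; order=3,1,2,5
step 5: dequeue 4; queue=[0]; order=3,1,2,5,4
step 6: dequeue 0; queue=[(empty)]; order=3,1,2,5,4,0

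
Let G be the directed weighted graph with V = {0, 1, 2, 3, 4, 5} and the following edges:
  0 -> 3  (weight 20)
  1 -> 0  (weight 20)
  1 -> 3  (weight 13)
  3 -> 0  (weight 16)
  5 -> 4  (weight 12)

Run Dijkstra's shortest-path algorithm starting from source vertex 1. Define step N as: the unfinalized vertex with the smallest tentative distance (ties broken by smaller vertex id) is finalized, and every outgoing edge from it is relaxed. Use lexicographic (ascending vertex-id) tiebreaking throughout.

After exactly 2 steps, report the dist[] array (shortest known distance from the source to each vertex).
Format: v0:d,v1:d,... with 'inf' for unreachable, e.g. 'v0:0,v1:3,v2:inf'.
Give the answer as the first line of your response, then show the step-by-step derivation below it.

v0:20,v1:0,v2:inf,v3:13,v4:inf,v5:inf

step 1: dist = v0:20,v1:0,v2:inf,v3:13,v4:inf,v5:inf
step 2: dist = v0:20,v1:0,v2:inf,v3:13,v4:inf,v5:inf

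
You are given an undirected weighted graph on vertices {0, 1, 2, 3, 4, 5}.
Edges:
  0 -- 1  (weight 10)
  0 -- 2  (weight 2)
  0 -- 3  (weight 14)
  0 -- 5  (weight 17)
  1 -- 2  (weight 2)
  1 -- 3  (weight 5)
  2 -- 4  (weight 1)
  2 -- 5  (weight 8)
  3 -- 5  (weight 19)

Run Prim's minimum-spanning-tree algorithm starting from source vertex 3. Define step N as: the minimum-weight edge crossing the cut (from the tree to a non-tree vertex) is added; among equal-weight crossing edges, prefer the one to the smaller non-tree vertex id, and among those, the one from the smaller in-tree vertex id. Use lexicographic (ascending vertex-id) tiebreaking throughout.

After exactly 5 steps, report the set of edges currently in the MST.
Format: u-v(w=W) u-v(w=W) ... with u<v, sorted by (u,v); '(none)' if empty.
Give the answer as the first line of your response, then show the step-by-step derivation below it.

0-2(w=2) 1-2(w=2) 1-3(w=5) 2-4(w=1) 2-5(w=8)

step 1: add edge 1-3 (w=5); MST = {1-3(w=5)}
step 2: add edge 1-2 (w=2); MST = {1-2(w=2) 1-3(w=5)}
step 3: add edge 2-4 (w=1); MST = {1-2(w=2) 1-3(w=5) 2-4(w=1)}
step 4: add edge 0-2 (w=2); MST = {0-2(w=2) 1-2(w=2) 1-3(w=5) 2-4(w=1)}
step 5: add edge 2-5 (w=8); MST = {0-2(w=2) 1-2(w=2) 1-3(w=5) 2-4(w=1) 2-5(w=8)}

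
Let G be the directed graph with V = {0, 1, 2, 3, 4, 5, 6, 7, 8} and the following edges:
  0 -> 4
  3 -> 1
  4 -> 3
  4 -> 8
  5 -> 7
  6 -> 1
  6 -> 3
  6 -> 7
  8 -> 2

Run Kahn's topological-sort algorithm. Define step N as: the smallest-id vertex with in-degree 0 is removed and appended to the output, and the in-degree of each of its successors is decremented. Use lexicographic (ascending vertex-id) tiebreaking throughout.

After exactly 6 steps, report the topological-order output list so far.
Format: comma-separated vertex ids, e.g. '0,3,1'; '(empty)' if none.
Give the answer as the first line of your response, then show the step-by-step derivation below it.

0,4,5,6,3,1

step 1: output 0; order=[0]; indeg=(0,2,1,2,0,0,0,2,1)
step 2: output 4; order=[0,4]; indeg=(0,2,1,1,0,0,0,2,0)
step 3: output 5; order=[0,4,5]; indeg=(0,2,1,1,0,0,0,1,0)
step 4: output 6; order=[0,4,5,6]; indeg=(0,1,1,0,0,0,0,0,0)
step 5: output 3; order=[0,4,5,6,3]; indeg=(0,0,1,0,0,0,0,0,0)
step 6: output 1; order=[0,4,5,6,3,1]; indeg=(0,0,1,0,0,0,0,0,0)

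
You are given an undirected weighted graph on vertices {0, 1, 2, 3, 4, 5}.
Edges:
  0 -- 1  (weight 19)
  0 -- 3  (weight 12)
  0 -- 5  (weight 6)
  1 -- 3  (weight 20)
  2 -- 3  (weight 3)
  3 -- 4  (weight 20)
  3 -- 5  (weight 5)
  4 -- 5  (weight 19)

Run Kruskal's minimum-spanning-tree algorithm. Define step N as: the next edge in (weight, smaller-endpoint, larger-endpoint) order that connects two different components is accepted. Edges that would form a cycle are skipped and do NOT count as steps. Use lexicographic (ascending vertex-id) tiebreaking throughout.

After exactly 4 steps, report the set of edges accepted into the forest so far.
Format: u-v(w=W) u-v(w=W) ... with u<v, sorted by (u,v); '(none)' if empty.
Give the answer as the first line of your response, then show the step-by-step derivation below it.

0-1(w=19) 0-5(w=6) 2-3(w=3) 3-5(w=5)

step 1: add edge 2-3 (w=3); MST = {2-3(w=3)}
step 2: add edge 3-5 (w=5); MST = {2-3(w=3) 3-5(w=5)}
step 3: add edge 0-5 (w=6); MST = {0-5(w=6) 2-3(w=3) 3-5(w=5)}
step 4: add edge 0-1 (w=19); MST = {0-1(w=19) 0-5(w=6) 2-3(w=3) 3-5(w=5)}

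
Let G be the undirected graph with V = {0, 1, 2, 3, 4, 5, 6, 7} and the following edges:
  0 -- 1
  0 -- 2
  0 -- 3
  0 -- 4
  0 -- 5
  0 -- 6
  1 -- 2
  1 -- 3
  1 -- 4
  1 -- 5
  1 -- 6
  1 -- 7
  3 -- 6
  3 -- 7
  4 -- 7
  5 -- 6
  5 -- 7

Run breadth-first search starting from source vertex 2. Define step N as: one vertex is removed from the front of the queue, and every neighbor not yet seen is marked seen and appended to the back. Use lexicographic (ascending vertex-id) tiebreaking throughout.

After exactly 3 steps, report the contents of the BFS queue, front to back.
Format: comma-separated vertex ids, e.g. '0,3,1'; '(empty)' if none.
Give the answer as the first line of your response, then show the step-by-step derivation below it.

3,4,5,6,7

step 1: dequeue 2; queue=[0,1]; order=2
step 2: dequeue 0; queue=[1,3,4,5,6]; order=2,0
step 3: dequeue 1; queue=[3,4,5,6,7]; order=2,0,1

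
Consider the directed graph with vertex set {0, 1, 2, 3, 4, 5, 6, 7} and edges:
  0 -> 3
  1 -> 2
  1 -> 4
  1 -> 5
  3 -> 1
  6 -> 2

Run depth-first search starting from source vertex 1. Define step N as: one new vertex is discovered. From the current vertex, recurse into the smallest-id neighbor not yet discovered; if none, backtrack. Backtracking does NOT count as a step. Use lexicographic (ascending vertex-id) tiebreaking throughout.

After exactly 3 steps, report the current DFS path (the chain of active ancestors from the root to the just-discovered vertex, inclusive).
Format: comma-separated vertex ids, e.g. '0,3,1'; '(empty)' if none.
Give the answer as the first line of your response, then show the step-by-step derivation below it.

1,4

step 1: discover 1; path=1; order=1
step 2: discover 2; path=1>2; order=1,2
step 3: discover 4; path=1>4; order=1,2,4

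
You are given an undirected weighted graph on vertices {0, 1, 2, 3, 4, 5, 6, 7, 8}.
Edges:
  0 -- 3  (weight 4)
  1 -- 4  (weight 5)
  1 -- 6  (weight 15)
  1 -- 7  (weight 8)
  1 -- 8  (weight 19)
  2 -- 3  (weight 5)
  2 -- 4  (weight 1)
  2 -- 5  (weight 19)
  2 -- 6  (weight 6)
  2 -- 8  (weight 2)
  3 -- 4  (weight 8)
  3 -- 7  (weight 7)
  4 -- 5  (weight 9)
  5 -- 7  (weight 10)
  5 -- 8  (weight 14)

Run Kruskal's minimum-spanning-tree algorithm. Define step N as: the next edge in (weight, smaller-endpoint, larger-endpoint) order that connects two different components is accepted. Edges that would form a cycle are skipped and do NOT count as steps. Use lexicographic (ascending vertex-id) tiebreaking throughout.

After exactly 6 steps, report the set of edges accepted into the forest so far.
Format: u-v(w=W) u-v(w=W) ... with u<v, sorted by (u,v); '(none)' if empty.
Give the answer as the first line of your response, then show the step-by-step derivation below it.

0-3(w=4) 1-4(w=5) 2-3(w=5) 2-4(w=1) 2-6(w=6) 2-8(w=2)

step 1: add edge 2-4 (w=1); MST = {2-4(w=1)}
step 2: add edge 2-8 (w=2); MST = {2-4(w=1) 2-8(w=2)}
step 3: add edge 0-3 (w=4); MST = {0-3(w=4) 2-4(w=1) 2-8(w=2)}
step 4: add edge 1-4 (w=5); MST = {0-3(w=4) 1-4(w=5) 2-4(w=1) 2-8(w=2)}
step 5: add edge 2-3 (w=5); MST = {0-3(w=4) 1-4(w=5) 2-3(w=5) 2-4(w=1) 2-8(w=2)}
step 6: add edge 2-6 (w=6); MST = {0-3(w=4) 1-4(w=5) 2-3(w=5) 2-4(w=1) 2-6(w=6) 2-8(w=2)}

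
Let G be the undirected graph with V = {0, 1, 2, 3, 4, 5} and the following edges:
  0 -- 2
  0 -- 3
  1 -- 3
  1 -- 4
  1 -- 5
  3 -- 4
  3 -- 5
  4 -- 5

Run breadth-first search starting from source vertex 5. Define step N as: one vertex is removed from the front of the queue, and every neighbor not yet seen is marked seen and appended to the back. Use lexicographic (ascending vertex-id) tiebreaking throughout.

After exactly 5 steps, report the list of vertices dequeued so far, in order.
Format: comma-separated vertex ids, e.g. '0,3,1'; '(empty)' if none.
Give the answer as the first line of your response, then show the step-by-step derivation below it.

5,1,3,4,0

step 1: dequeue 5; queue=[1,3,4]; order=5
step 2: dequeue 1; queue=[3,4]; order=5,1
step 3: dequeue 3; queue=[4,0]; order=5,1,3
step 4: dequeue 4; queue=[0]; order=5,1,3,4
step 5: dequeue 0; queue=[2]; order=5,1,3,4,0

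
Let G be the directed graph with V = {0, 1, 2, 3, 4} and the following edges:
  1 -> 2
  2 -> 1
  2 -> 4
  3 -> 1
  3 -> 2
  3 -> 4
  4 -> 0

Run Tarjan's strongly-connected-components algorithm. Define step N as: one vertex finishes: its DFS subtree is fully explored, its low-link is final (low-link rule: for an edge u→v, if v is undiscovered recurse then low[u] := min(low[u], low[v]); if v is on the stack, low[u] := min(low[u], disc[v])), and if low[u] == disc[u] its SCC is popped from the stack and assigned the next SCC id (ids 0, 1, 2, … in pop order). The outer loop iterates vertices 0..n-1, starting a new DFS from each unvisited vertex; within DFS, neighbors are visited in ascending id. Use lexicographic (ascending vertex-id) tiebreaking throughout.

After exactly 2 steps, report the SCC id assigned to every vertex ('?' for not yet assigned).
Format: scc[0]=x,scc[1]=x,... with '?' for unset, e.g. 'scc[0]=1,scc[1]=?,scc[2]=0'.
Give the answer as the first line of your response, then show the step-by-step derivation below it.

scc[0]=0,scc[1]=?,scc[2]=?,scc[3]=?,scc[4]=1

step 1: low=(low[0]=0,low[1]=?,low[2]=?,low[3]=?,low[4]=?); scc=(scc[0]=0,scc[1]=?,scc[2]=?,scc[3]=?,scc[4]=?)
step 2: low=(low[0]=0,low[1]=1,low[2]=1,low[3]=?,low[4]=3); scc=(scc[0]=0,scc[1]=?,scc[2]=?,scc[3]=?,scc[4]=1)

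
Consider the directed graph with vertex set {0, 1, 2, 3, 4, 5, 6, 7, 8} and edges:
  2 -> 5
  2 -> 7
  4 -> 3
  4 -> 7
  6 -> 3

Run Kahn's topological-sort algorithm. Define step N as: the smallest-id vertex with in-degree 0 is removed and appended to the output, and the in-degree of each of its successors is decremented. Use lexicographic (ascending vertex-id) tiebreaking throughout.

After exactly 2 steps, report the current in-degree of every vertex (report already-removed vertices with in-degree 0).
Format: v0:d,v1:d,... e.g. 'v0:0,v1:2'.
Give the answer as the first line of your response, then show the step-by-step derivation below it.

v0:0,v1:0,v2:0,v3:2,v4:0,v5:1,v6:0,v7:2,v8:0

step 1: output 0; order=[0]; indeg=(0,0,0,2,0,1,0,2,0)
step 2: output 1; order=[0,1]; indeg=(0,0,0,2,0,1,0,2,0)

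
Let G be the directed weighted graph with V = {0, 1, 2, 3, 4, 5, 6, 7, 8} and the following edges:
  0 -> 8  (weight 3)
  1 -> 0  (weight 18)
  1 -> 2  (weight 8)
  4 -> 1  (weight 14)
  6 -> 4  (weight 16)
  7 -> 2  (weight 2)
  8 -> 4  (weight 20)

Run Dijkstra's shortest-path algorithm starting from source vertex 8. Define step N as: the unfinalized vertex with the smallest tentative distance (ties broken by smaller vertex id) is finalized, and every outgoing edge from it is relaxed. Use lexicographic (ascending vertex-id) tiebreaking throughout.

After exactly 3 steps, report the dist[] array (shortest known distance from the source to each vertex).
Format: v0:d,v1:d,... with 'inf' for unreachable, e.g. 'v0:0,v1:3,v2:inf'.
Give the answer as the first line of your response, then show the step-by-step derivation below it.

v0:52,v1:34,v2:42,v3:inf,v4:20,v5:inf,v6:inf,v7:inf,v8:0

step 1: dist = v0:inf,v1:inf,v2:inf,v3:inf,v4:20,v5:inf,v6:inf,v7:inf,v8:0
step 2: dist = v0:inf,v1:34,v2:inf,v3:inf,v4:20,v5:inf,v6:inf,v7:inf,v8:0
step 3: dist = v0:52,v1:34,v2:42,v3:inf,v4:20,v5:inf,v6:inf,v7:inf,v8:0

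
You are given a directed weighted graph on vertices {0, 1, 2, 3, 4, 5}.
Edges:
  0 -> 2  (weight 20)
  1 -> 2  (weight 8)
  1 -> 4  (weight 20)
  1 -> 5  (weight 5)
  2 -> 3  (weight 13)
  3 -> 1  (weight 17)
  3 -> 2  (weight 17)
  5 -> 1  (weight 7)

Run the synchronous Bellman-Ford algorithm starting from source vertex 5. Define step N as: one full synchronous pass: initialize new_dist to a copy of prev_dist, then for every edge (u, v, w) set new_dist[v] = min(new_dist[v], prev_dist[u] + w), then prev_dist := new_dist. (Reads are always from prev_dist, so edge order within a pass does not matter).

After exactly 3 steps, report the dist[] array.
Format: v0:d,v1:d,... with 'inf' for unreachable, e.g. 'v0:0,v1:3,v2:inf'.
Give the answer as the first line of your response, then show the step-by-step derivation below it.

v0:inf,v1:7,v2:15,v3:28,v4:27,v5:0

step 1: dist = v0:inf,v1:7,v2:inf,v3:inf,v4:inf,v5:0
step 2: dist = v0:inf,v1:7,v2:15,v3:inf,v4:27,v5:0
step 3: dist = v0:inf,v1:7,v2:15,v3:28,v4:27,v5:0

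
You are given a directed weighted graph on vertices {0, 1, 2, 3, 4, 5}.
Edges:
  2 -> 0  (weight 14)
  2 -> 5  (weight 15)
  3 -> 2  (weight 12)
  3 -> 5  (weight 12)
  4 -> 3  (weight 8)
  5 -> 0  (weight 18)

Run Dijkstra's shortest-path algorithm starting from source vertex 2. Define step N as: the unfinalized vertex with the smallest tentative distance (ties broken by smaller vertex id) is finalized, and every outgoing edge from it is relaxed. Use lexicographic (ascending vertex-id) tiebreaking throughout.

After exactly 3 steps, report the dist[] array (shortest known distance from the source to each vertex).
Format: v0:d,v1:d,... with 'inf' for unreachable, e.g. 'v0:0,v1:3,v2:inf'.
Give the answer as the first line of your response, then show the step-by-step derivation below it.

v0:14,v1:inf,v2:0,v3:inf,v4:inf,v5:15

step 1: dist = v0:14,v1:inf,v2:0,v3:inf,v4:inf,v5:15
step 2: dist = v0:14,v1:inf,v2:0,v3:inf,v4:inf,v5:15
step 3: dist = v0:14,v1:inf,v2:0,v3:inf,v4:inf,v5:15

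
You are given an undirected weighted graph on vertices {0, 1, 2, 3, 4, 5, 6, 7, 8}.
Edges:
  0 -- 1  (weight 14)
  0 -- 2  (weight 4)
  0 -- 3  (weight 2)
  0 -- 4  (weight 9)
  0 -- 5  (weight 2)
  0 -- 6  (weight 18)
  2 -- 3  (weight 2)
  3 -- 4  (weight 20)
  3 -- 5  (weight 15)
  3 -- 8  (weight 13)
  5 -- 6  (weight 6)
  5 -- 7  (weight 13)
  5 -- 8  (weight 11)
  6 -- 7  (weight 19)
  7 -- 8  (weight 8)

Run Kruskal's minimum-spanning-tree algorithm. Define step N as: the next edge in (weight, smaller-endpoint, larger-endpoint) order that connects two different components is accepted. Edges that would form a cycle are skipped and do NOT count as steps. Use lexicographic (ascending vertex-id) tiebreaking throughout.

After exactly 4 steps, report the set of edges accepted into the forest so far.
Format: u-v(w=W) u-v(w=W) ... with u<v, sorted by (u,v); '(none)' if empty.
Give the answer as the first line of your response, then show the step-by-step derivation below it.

0-3(w=2) 0-5(w=2) 2-3(w=2) 5-6(w=6)

step 1: add edge 0-3 (w=2); MST = {0-3(w=2)}
step 2: add edge 0-5 (w=2); MST = {0-3(w=2) 0-5(w=2)}
step 3: add edge 2-3 (w=2); MST = {0-3(w=2) 0-5(w=2) 2-3(w=2)}
step 4: add edge 5-6 (w=6); MST = {0-3(w=2) 0-5(w=2) 2-3(w=2) 5-6(w=6)}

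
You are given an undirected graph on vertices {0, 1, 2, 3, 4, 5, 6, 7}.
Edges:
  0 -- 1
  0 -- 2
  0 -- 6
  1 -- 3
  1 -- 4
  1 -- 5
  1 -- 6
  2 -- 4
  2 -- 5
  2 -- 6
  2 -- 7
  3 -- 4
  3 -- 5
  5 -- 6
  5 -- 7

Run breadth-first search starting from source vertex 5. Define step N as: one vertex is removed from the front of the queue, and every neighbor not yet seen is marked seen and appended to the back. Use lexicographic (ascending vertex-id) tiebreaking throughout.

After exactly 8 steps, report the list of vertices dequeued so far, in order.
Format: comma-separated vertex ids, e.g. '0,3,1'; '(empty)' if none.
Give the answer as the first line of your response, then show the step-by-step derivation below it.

5,1,2,3,6,7,0,4

step 1: dequeue 5; queue=[1,2,3,6,7]; order=5
step 2: dequeue 1; queue=[2,3,6,7,0,4]; order=5,1
step 3: dequeue 2; queue=[3,6,7,0,4]; order=5,1,2
step 4: dequeue 3; queue=[6,7,0,4]; order=5,1,2,3
step 5: dequeue 6; queue=[7,0,4]; order=5,1,2,3,6
step 6: dequeue 7; queue=[0,4]; order=5,1,2,3,6,7
step 7: dequeue 0; queue=[4]; order=5,1,2,3,6,7,0
step 8: dequeue 4; queue=[(empty)]; order=5,1,2,3,6,7,0,4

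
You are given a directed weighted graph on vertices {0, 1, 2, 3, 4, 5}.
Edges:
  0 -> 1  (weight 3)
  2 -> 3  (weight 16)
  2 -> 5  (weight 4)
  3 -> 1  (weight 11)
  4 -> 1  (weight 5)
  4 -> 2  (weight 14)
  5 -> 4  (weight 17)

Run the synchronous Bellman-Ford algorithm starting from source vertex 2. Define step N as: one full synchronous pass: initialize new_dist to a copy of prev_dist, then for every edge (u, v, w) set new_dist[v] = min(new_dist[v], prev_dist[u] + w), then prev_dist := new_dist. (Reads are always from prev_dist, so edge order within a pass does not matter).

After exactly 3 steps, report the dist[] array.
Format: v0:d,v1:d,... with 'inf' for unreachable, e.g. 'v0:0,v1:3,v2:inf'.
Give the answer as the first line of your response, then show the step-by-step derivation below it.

v0:inf,v1:26,v2:0,v3:16,v4:21,v5:4

step 1: dist = v0:inf,v1:inf,v2:0,v3:16,v4:inf,v5:4
step 2: dist = v0:inf,v1:27,v2:0,v3:16,v4:21,v5:4
step 3: dist = v0:inf,v1:26,v2:0,v3:16,v4:21,v5:4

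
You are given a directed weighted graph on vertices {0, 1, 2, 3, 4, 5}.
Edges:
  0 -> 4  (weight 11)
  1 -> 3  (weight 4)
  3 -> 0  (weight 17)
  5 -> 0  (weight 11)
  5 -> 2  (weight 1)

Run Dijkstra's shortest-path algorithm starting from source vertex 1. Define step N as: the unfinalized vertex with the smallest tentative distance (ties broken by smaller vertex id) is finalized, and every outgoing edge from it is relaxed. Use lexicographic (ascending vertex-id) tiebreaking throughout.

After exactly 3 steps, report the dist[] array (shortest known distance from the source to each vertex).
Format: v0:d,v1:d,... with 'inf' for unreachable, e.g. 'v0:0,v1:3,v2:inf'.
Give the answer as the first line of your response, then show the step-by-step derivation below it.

v0:21,v1:0,v2:inf,v3:4,v4:32,v5:inf

step 1: dist = v0:inf,v1:0,v2:inf,v3:4,v4:inf,v5:inf
step 2: dist = v0:21,v1:0,v2:inf,v3:4,v4:inf,v5:inf
step 3: dist = v0:21,v1:0,v2:inf,v3:4,v4:32,v5:inf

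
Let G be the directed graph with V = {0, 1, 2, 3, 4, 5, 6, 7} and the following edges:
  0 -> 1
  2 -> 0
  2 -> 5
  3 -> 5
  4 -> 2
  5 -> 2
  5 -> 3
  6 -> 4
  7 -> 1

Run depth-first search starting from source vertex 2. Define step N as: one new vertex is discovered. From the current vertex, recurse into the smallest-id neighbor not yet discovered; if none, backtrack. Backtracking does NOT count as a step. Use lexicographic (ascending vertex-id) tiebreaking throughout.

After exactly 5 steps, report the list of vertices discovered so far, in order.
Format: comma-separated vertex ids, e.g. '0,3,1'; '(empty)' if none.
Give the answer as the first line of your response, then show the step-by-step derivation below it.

2,0,1,5,3

step 1: discover 2; path=2; order=2
step 2: discover 0; path=2>0; order=2,0
step 3: discover 1; path=2>0>1; order=2,0,1
step 4: discover 5; path=2>5; order=2,0,1,5
step 5: discover 3; path=2>5>3; order=2,0,1,5,3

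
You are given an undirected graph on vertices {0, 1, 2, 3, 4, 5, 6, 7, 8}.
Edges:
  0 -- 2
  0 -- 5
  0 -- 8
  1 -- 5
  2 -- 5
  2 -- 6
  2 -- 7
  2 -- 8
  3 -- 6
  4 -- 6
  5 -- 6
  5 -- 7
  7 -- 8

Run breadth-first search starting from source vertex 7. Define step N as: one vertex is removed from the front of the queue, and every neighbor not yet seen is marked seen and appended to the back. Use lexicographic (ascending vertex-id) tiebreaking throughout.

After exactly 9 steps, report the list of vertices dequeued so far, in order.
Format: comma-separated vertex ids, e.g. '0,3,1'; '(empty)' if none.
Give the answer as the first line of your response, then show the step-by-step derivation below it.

7,2,5,8,0,6,1,3,4

step 1: dequeue 7; queue=[2,5,8]; order=7
step 2: dequeue 2; queue=[5,8,0,6]; order=7,2
step 3: dequeue 5; queue=[8,0,6,1]; order=7,2,5
step 4: dequeue 8; queue=[0,6,1]; order=7,2,5,8
step 5: dequeue 0; queue=[6,1]; order=7,2,5,8,0
step 6: dequeue 6; queue=[1,3,4]; order=7,2,5,8,0,6
step 7: dequeue 1; queue=[3,4]; order=7,2,5,8,0,6,1
step 8: dequeue 3; queue=[4]; order=7,2,5,8,0,6,1,3
step 9: dequeue 4; queue=[(empty)]; order=7,2,5,8,0,6,1,3,4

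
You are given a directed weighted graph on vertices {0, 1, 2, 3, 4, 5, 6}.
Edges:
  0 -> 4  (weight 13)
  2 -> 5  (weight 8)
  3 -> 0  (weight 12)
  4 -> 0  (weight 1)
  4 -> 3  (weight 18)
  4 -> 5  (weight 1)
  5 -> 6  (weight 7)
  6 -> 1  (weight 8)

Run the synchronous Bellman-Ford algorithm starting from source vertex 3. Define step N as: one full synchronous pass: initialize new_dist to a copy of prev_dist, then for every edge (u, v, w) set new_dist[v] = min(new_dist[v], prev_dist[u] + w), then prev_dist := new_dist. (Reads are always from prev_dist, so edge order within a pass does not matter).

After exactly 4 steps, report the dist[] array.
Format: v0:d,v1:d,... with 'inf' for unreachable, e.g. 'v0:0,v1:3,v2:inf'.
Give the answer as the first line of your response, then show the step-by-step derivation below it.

v0:12,v1:inf,v2:inf,v3:0,v4:25,v5:26,v6:33

step 1: dist = v0:12,v1:inf,v2:inf,v3:0,v4:inf,v5:inf,v6:inf
step 2: dist = v0:12,v1:inf,v2:inf,v3:0,v4:25,v5:inf,v6:inf
step 3: dist = v0:12,v1:inf,v2:inf,v3:0,v4:25,v5:26,v6:inf
step 4: dist = v0:12,v1:inf,v2:inf,v3:0,v4:25,v5:26,v6:33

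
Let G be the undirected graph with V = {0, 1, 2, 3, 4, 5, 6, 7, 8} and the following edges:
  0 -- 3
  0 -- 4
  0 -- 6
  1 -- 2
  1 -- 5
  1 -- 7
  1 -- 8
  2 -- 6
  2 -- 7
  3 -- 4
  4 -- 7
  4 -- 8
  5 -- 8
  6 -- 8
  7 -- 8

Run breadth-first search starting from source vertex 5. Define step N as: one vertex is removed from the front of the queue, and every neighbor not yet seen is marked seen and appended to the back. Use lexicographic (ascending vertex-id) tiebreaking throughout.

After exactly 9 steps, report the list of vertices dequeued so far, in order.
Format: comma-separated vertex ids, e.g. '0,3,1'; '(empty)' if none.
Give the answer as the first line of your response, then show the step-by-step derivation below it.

5,1,8,2,7,4,6,0,3

step 1: dequeue 5; queue=[1,8]; order=5
step 2: dequeue 1; queue=[8,2,7]; order=5,1
step 3: dequeue 8; queue=[2,7,4,6]; order=5,1,8
step 4: dequeue 2; queue=[7,4,6]; order=5,1,8,2
step 5: dequeue 7; queue=[4,6]; order=5,1,8,2,7
step 6: dequeue 4; queue=[6,0,3]; order=5,1,8,2,7,4
step 7: dequeue 6; queue=[0,3]; order=5,1,8,2,7,4,6
step 8: dequeue 0; queue=[3]; order=5,1,8,2,7,4,6,0
step 9: dequeue 3; queue=[(empty)]; order=5,1,8,2,7,4,6,0,3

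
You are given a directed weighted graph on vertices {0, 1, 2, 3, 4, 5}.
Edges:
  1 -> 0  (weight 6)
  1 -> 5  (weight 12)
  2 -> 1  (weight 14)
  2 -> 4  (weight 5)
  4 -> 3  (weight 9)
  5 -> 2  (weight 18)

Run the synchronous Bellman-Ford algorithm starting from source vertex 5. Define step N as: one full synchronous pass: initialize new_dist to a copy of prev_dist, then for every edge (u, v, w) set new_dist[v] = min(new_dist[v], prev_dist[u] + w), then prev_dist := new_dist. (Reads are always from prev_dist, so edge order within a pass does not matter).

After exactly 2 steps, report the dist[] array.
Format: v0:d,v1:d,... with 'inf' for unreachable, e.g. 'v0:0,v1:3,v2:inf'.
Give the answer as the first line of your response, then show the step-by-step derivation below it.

v0:inf,v1:32,v2:18,v3:inf,v4:23,v5:0

step 1: dist = v0:inf,v1:inf,v2:18,v3:inf,v4:inf,v5:0
step 2: dist = v0:inf,v1:32,v2:18,v3:inf,v4:23,v5:0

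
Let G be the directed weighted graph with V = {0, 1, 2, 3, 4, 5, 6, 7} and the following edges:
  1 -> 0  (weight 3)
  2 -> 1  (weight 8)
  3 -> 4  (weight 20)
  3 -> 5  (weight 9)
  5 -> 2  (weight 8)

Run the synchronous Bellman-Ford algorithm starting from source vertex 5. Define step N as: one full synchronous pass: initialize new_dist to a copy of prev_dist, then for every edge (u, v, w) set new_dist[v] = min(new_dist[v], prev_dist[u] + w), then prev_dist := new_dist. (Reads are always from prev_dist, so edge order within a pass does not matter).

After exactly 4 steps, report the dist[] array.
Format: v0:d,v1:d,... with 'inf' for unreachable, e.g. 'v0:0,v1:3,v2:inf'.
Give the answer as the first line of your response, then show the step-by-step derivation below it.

v0:19,v1:16,v2:8,v3:inf,v4:inf,v5:0,v6:inf,v7:inf

step 1: dist = v0:inf,v1:inf,v2:8,v3:inf,v4:inf,v5:0,v6:inf,v7:inf
step 2: dist = v0:inf,v1:16,v2:8,v3:inf,v4:inf,v5:0,v6:inf,v7:inf
step 3: dist = v0:19,v1:16,v2:8,v3:inf,v4:inf,v5:0,v6:inf,v7:inf
step 4: dist = v0:19,v1:16,v2:8,v3:inf,v4:inf,v5:0,v6:inf,v7:inf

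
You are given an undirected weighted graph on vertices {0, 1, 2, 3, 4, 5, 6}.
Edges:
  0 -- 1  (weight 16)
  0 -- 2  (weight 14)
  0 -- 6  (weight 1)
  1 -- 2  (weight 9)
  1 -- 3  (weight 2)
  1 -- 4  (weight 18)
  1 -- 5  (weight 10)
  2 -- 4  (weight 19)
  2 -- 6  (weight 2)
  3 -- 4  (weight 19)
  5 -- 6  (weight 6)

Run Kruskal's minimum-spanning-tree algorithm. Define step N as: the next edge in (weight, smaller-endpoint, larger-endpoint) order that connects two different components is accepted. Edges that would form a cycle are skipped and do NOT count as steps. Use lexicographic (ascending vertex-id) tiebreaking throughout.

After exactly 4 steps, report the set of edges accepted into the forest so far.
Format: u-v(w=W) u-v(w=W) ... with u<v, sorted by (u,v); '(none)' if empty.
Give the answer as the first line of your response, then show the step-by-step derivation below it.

0-6(w=1) 1-3(w=2) 2-6(w=2) 5-6(w=6)

step 1: add edge 0-6 (w=1); MST = {0-6(w=1)}
step 2: add edge 1-3 (w=2); MST = {0-6(w=1) 1-3(w=2)}
step 3: add edge 2-6 (w=2); MST = {0-6(w=1) 1-3(w=2) 2-6(w=2)}
step 4: add edge 5-6 (w=6); MST = {0-6(w=1) 1-3(w=2) 2-6(w=2) 5-6(w=6)}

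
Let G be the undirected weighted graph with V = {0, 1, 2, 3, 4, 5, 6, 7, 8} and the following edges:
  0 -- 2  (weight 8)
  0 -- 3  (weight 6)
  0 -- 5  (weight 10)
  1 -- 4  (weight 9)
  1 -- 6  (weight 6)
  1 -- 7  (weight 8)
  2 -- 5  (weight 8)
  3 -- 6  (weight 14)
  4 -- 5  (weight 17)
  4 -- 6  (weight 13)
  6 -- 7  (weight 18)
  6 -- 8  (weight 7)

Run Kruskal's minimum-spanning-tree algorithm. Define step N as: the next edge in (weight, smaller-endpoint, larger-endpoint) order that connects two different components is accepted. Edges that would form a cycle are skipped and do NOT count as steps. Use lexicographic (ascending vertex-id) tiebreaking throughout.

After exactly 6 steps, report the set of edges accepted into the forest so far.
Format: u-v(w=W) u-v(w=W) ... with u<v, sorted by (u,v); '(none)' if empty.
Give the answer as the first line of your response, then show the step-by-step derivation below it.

0-2(w=8) 0-3(w=6) 1-6(w=6) 1-7(w=8) 2-5(w=8) 6-8(w=7)

step 1: add edge 0-3 (w=6); MST = {0-3(w=6)}
step 2: add edge 1-6 (w=6); MST = {0-3(w=6) 1-6(w=6)}
step 3: add edge 6-8 (w=7); MST = {0-3(w=6) 1-6(w=6) 6-8(w=7)}
step 4: add edge 0-2 (w=8); MST = {0-2(w=8) 0-3(w=6) 1-6(w=6) 6-8(w=7)}
step 5: add edge 1-7 (w=8); MST = {0-2(w=8) 0-3(w=6) 1-6(w=6) 1-7(w=8) 6-8(w=7)}
step 6: add edge 2-5 (w=8); MST = {0-2(w=8) 0-3(w=6) 1-6(w=6) 1-7(w=8) 2-5(w=8) 6-8(w=7)}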